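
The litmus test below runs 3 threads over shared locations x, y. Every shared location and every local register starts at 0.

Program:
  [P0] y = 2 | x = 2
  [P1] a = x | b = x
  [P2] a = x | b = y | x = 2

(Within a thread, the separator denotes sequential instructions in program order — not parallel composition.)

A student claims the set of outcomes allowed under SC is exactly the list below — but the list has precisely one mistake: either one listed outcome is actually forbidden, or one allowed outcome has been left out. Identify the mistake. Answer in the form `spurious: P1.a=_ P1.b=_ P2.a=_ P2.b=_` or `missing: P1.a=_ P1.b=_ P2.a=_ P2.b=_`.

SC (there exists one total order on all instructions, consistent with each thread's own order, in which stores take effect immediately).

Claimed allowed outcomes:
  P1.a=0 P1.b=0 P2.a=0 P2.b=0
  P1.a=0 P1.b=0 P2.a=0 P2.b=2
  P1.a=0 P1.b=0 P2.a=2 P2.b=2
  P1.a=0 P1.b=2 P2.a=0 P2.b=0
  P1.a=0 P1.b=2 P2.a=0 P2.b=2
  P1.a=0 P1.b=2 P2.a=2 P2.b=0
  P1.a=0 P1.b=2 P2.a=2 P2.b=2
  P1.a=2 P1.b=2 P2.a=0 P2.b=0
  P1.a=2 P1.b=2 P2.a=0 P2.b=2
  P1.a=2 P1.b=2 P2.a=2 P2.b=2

spurious: P1.a=0 P1.b=2 P2.a=2 P2.b=0

outcome vector order: (P1.a,P1.b,P2.a,P2.b)
SC (9): <0 0 0 0>; <0 0 0 2>; <0 0 2 2>; <0 2 0 0>; <0 2 0 2>; <0 2 2 2>; <2 2 0 0>; <2 2 0 2>; <2 2 2 2>
claimed∖SC = {<0 2 2 0>}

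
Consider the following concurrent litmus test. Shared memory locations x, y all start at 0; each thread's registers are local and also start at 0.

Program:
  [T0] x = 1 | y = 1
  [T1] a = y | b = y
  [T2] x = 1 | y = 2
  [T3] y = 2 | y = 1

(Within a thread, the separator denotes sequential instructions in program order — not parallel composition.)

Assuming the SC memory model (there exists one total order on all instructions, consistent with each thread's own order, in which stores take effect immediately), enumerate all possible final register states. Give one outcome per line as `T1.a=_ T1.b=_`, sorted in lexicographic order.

T1.a=0 T1.b=0
T1.a=0 T1.b=1
T1.a=0 T1.b=2
T1.a=1 T1.b=1
T1.a=1 T1.b=2
T1.a=2 T1.b=1
T1.a=2 T1.b=2

outcome vector order: (T1.a,T1.b)
|SC outcomes| = 7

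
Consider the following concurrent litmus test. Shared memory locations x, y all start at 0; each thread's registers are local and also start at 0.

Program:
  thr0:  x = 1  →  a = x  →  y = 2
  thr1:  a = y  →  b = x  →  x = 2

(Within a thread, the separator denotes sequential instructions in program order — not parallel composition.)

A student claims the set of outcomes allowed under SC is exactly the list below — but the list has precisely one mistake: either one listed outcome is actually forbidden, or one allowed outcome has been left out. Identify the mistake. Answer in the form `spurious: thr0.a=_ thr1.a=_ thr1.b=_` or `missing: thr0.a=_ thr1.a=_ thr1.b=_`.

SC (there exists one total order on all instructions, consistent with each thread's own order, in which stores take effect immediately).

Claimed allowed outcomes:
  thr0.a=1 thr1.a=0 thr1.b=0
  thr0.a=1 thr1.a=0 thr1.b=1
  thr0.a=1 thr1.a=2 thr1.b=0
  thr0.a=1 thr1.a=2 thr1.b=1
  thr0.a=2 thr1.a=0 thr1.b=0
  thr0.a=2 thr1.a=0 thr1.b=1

spurious: thr0.a=1 thr1.a=2 thr1.b=0

outcome vector order: (thr0.a,thr1.a,thr1.b)
[SC] allowed = {(1,0,0), (1,0,1), (1,2,1), (2,0,0), (2,0,1)}
claimed∖SC = {(1,2,0)}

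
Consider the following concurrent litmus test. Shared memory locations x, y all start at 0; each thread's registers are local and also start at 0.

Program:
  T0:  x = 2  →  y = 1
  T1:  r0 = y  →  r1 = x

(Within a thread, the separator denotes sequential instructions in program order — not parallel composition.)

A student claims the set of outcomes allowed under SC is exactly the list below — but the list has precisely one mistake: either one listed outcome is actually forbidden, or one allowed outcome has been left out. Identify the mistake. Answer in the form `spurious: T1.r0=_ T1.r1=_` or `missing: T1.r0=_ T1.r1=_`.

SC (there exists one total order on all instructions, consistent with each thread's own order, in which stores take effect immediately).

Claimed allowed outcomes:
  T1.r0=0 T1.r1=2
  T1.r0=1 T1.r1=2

outcome vector order: (T1.r0,T1.r1)
[SC] allowed = {(0,0) (0,2) (1,2)}
SC∖claimed = {(0,0)}

missing: T1.r0=0 T1.r1=0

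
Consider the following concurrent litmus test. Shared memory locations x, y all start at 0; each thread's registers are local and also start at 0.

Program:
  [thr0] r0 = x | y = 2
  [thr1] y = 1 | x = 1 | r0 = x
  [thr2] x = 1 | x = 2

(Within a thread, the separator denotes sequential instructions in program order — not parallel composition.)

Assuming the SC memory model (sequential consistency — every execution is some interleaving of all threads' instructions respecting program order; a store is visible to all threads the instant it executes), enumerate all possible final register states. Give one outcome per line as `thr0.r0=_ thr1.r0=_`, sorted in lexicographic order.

thr0.r0=0 thr1.r0=1
thr0.r0=0 thr1.r0=2
thr0.r0=1 thr1.r0=1
thr0.r0=1 thr1.r0=2
thr0.r0=2 thr1.r0=1
thr0.r0=2 thr1.r0=2

outcome vector order: (thr0.r0,thr1.r0)
|SC outcomes| = 6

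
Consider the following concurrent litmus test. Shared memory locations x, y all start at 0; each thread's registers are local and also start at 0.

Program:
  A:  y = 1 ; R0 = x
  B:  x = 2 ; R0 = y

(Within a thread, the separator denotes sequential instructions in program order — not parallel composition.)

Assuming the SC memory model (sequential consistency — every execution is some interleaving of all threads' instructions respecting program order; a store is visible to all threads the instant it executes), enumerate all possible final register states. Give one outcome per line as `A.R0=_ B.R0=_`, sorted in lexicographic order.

outcome vector order: (A.R0,B.R0)
|SC outcomes| = 3

A.R0=0 B.R0=1
A.R0=2 B.R0=0
A.R0=2 B.R0=1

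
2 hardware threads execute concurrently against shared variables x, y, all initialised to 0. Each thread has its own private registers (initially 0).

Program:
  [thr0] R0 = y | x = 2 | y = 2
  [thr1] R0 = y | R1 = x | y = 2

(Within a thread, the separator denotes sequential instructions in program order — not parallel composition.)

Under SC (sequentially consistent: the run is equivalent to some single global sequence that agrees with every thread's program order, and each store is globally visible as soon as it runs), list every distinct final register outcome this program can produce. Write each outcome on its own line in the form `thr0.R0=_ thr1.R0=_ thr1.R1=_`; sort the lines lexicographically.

thr0.R0=0 thr1.R0=0 thr1.R1=0
thr0.R0=0 thr1.R0=0 thr1.R1=2
thr0.R0=0 thr1.R0=2 thr1.R1=2
thr0.R0=2 thr1.R0=0 thr1.R1=0

outcome vector order: (thr0.R0,thr1.R0,thr1.R1)
|SC outcomes| = 4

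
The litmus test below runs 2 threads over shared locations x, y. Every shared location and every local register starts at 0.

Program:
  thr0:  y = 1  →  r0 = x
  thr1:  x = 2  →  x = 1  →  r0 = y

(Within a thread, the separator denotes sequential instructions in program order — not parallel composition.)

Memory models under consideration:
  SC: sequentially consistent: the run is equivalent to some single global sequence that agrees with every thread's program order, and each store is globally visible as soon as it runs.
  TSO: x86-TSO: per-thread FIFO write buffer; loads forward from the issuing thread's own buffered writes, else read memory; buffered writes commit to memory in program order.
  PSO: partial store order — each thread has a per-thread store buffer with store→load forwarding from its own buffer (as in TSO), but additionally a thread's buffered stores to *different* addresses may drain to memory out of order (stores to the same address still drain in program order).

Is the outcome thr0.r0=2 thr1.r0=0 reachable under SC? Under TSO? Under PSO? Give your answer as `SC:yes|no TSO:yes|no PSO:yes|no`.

outcome vector order: (thr0.r0,thr1.r0)
SC (4): (0,1); (1,0); (1,1); (2,1)
TSO (6): (0,0); (0,1); (1,0); (1,1); (2,0); (2,1)
PSO (6): (0,0); (0,1); (1,0); (1,1); (2,0); (2,1)
target (2,0) ∈ {TSO,PSO}

SC:no TSO:yes PSO:yes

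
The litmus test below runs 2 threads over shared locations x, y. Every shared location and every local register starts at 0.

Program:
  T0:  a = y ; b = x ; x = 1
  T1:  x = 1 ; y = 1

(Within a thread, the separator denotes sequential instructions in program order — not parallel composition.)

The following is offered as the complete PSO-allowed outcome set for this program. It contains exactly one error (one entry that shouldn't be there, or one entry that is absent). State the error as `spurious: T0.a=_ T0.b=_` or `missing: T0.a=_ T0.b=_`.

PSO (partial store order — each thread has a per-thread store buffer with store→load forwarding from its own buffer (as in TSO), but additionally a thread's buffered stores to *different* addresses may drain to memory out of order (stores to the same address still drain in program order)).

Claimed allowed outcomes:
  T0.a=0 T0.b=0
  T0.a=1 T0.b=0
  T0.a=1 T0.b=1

missing: T0.a=0 T0.b=1

outcome vector order: (T0.a,T0.b)
under PSO → 0/0, 0/1, 1/0, 1/1
PSO∖claimed = {0/1}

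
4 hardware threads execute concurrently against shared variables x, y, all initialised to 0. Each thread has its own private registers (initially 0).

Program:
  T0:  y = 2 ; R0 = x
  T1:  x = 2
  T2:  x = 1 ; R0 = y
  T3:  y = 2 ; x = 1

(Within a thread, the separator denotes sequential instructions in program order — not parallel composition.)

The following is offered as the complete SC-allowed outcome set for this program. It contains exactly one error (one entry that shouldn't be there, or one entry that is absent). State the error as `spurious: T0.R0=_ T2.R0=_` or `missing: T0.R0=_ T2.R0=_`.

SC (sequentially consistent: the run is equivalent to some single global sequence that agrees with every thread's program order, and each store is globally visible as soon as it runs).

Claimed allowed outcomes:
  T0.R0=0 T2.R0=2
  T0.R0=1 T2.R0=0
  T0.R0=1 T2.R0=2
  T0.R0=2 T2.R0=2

outcome vector order: (T0.R0,T2.R0)
SC: 5 outcomes — {<0 2>, <1 0>, <1 2>, <2 0>, <2 2>}
SC∖claimed = {<2 0>}

missing: T0.R0=2 T2.R0=0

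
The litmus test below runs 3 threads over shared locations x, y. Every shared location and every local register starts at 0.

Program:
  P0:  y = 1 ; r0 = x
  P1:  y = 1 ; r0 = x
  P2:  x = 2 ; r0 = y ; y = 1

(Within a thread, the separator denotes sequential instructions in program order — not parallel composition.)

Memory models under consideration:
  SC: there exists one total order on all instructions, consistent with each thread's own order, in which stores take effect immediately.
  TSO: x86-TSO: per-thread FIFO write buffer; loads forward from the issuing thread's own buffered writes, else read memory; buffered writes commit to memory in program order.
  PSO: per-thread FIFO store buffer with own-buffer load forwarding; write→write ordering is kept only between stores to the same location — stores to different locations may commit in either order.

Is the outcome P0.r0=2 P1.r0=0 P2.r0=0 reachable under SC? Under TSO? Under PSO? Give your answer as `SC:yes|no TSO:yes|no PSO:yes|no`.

SC:no TSO:yes PSO:yes

outcome vector order: (P0.r0,P1.r0,P2.r0)
[SC] allowed = {001 021 201 220 221}
[TSO] allowed = {000 001 020 021 200 201 220 221}
[PSO] allowed = {000 001 020 021 200 201 220 221}
target 200 ∈ {TSO,PSO}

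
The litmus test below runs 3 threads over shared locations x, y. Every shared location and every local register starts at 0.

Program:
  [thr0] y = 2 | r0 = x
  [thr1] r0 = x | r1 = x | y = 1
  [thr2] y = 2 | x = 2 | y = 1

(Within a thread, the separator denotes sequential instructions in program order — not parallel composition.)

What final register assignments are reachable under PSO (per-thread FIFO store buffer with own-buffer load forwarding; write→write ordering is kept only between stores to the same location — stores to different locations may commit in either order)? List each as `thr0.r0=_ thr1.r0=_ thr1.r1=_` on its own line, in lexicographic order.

outcome vector order: (thr0.r0,thr1.r0,thr1.r1)
|PSO outcomes| = 6

thr0.r0=0 thr1.r0=0 thr1.r1=0
thr0.r0=0 thr1.r0=0 thr1.r1=2
thr0.r0=0 thr1.r0=2 thr1.r1=2
thr0.r0=2 thr1.r0=0 thr1.r1=0
thr0.r0=2 thr1.r0=0 thr1.r1=2
thr0.r0=2 thr1.r0=2 thr1.r1=2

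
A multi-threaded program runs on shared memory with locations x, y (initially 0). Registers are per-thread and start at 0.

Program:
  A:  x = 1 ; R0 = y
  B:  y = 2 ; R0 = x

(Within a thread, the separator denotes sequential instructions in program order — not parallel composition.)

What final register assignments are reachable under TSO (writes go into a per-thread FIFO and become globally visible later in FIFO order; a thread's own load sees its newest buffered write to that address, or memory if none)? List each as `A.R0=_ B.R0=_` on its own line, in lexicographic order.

outcome vector order: (A.R0,B.R0)
|TSO outcomes| = 4

A.R0=0 B.R0=0
A.R0=0 B.R0=1
A.R0=2 B.R0=0
A.R0=2 B.R0=1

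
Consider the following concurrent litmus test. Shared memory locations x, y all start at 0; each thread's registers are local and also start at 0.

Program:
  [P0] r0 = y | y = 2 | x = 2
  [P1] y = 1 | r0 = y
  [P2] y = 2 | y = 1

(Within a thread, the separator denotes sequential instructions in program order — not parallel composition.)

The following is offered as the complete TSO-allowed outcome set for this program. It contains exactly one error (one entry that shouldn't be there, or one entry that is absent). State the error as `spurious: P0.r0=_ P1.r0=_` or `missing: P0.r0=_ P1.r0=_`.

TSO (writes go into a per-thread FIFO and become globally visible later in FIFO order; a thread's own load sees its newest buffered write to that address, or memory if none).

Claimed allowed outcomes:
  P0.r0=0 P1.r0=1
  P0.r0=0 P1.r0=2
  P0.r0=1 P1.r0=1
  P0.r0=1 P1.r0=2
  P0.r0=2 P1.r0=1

missing: P0.r0=2 P1.r0=2

outcome vector order: (P0.r0,P1.r0)
TSO (6): (0,1), (0,2), (1,1), (1,2), (2,1), (2,2)
TSO∖claimed = {(2,2)}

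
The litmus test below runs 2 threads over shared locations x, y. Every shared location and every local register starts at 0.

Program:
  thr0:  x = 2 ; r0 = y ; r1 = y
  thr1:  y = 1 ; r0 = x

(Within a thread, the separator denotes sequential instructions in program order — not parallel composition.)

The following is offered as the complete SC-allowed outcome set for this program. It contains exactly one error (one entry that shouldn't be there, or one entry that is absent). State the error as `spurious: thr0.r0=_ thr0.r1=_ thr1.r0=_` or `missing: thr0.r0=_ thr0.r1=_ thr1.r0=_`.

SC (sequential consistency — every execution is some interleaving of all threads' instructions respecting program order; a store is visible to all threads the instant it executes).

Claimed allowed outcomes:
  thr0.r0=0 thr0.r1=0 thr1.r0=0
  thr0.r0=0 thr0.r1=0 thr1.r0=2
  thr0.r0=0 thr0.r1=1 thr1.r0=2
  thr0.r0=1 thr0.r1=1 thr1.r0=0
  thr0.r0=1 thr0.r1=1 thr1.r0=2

outcome vector order: (thr0.r0,thr0.r1,thr1.r0)
[SC] allowed = {002 012 110 112}
claimed∖SC = {000}

spurious: thr0.r0=0 thr0.r1=0 thr1.r0=0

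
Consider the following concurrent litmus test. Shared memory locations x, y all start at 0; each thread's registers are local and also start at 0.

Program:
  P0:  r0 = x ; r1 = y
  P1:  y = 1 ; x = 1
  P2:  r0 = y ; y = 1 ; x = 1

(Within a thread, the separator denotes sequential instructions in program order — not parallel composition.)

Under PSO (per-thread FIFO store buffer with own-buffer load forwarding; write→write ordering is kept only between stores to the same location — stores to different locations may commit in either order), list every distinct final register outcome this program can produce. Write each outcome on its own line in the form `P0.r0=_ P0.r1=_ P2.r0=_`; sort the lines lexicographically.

outcome vector order: (P0.r0,P0.r1,P2.r0)
|PSO outcomes| = 8

P0.r0=0 P0.r1=0 P2.r0=0
P0.r0=0 P0.r1=0 P2.r0=1
P0.r0=0 P0.r1=1 P2.r0=0
P0.r0=0 P0.r1=1 P2.r0=1
P0.r0=1 P0.r1=0 P2.r0=0
P0.r0=1 P0.r1=0 P2.r0=1
P0.r0=1 P0.r1=1 P2.r0=0
P0.r0=1 P0.r1=1 P2.r0=1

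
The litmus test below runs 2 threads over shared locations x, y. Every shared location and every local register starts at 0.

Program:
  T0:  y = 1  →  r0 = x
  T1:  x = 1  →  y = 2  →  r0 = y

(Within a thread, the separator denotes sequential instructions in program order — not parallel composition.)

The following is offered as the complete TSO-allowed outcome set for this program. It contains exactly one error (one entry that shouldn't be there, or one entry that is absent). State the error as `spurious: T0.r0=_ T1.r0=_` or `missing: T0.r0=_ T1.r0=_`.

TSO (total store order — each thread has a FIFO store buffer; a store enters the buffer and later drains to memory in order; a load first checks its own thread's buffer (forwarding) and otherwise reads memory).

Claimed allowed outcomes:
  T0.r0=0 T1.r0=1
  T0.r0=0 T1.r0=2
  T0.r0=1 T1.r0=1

outcome vector order: (T0.r0,T1.r0)
TSO (4): 01; 02; 11; 12
TSO∖claimed = {12}

missing: T0.r0=1 T1.r0=2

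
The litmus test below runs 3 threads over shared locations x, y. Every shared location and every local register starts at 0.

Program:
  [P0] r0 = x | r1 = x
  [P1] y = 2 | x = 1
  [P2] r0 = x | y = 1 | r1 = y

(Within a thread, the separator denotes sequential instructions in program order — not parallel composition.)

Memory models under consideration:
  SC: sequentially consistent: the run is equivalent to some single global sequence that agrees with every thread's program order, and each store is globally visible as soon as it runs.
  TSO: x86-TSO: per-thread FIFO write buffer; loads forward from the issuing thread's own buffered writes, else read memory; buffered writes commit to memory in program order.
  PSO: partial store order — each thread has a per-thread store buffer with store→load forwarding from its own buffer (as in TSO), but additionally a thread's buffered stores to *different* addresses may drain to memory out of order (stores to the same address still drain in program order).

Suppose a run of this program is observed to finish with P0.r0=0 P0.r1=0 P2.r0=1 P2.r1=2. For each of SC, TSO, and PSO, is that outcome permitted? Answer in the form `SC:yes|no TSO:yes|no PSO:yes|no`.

SC:no TSO:no PSO:yes

outcome vector order: (P0.r0,P0.r1,P2.r0,P2.r1)
under SC → (0,0,0,1); (0,0,0,2); (0,0,1,1); (0,1,0,1); (0,1,0,2); (0,1,1,1); (1,1,0,1); (1,1,0,2); (1,1,1,1)
under TSO → (0,0,0,1); (0,0,0,2); (0,0,1,1); (0,1,0,1); (0,1,0,2); (0,1,1,1); (1,1,0,1); (1,1,0,2); (1,1,1,1)
under PSO → (0,0,0,1); (0,0,0,2); (0,0,1,1); (0,0,1,2); (0,1,0,1); (0,1,0,2); (0,1,1,1); (0,1,1,2); (1,1,0,1); (1,1,0,2); (1,1,1,1); (1,1,1,2)
target (0,0,1,2) ∈ {PSO}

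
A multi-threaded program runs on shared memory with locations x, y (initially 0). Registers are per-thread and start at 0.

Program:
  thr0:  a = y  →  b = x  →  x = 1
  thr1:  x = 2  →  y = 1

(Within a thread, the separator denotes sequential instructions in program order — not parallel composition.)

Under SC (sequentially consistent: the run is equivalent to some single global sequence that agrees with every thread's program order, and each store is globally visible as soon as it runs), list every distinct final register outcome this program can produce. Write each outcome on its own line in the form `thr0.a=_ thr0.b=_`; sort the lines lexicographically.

thr0.a=0 thr0.b=0
thr0.a=0 thr0.b=2
thr0.a=1 thr0.b=2

outcome vector order: (thr0.a,thr0.b)
|SC outcomes| = 3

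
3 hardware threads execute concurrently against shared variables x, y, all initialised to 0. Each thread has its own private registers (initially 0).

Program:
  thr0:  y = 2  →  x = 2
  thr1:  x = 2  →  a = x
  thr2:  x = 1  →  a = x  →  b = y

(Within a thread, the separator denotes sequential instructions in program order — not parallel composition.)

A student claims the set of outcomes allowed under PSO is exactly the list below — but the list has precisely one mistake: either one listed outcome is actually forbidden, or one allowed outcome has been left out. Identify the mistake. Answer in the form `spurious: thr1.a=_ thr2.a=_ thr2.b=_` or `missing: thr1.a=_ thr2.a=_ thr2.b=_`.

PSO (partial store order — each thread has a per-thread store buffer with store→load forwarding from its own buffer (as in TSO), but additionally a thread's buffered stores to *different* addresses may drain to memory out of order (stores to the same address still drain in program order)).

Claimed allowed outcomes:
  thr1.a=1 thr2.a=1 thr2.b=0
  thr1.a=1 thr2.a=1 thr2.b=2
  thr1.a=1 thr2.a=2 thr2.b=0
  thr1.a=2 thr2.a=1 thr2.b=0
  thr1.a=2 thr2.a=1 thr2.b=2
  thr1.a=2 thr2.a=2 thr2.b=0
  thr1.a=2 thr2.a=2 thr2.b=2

outcome vector order: (thr1.a,thr2.a,thr2.b)
[PSO] allowed = {1/1/0, 1/1/2, 1/2/0, 1/2/2, 2/1/0, 2/1/2, 2/2/0, 2/2/2}
PSO∖claimed = {1/2/2}

missing: thr1.a=1 thr2.a=2 thr2.b=2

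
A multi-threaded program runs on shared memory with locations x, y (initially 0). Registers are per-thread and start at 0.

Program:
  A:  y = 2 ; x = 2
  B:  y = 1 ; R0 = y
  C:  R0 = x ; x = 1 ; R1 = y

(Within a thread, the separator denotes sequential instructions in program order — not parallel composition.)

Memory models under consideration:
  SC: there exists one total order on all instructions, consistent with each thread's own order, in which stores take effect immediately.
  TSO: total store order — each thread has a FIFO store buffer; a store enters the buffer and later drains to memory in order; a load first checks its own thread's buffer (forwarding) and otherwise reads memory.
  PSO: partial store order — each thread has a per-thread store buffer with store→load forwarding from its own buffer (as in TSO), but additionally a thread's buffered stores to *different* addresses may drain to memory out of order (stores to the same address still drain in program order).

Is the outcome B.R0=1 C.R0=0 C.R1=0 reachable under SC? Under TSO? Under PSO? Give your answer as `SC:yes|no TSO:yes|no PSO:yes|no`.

outcome vector order: (B.R0,C.R0,C.R1)
SC (9): <1 0 0>, <1 0 1>, <1 0 2>, <1 2 1>, <1 2 2>, <2 0 0>, <2 0 1>, <2 0 2>, <2 2 2>
TSO (9): <1 0 0>, <1 0 1>, <1 0 2>, <1 2 1>, <1 2 2>, <2 0 0>, <2 0 1>, <2 0 2>, <2 2 2>
PSO (12): <1 0 0>, <1 0 1>, <1 0 2>, <1 2 0>, <1 2 1>, <1 2 2>, <2 0 0>, <2 0 1>, <2 0 2>, <2 2 0>, <2 2 1>, <2 2 2>
target <1 0 0> ∈ {SC,TSO,PSO}

SC:yes TSO:yes PSO:yes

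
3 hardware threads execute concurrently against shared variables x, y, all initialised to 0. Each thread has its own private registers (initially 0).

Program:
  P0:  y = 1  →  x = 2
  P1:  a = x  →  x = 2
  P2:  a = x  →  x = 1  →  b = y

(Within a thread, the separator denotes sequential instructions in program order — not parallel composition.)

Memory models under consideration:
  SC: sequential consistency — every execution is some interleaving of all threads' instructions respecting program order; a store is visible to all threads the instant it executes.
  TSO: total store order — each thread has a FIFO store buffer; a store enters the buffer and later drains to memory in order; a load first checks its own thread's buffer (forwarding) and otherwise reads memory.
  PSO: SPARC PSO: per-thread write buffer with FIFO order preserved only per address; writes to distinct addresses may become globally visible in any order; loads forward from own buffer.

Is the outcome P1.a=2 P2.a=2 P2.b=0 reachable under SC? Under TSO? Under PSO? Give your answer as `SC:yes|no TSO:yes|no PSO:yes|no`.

outcome vector order: (P1.a,P2.a,P2.b)
[SC] allowed = {(0,0,0); (0,0,1); (0,2,0); (0,2,1); (1,0,0); (1,0,1); (1,2,1); (2,0,0); (2,0,1); (2,2,1)}
[TSO] allowed = {(0,0,0); (0,0,1); (0,2,0); (0,2,1); (1,0,0); (1,0,1); (1,2,1); (2,0,0); (2,0,1); (2,2,1)}
[PSO] allowed = {(0,0,0); (0,0,1); (0,2,0); (0,2,1); (1,0,0); (1,0,1); (1,2,0); (1,2,1); (2,0,0); (2,0,1); (2,2,0); (2,2,1)}
target (2,2,0) ∈ {PSO}

SC:no TSO:no PSO:yes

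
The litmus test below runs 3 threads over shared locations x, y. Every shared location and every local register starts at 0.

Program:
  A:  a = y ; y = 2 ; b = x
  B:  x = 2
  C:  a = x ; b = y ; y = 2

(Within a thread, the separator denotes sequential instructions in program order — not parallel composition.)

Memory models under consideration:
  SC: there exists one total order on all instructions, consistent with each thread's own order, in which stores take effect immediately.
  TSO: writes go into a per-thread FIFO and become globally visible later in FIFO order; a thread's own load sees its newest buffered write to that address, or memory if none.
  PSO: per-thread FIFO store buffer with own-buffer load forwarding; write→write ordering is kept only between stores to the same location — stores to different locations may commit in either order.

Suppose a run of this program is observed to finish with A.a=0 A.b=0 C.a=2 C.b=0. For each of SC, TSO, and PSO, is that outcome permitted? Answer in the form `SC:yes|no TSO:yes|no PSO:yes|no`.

outcome vector order: (A.a,A.b,C.a,C.b)
under SC → 0000; 0002; 0022; 0200; 0202; 0220; 0222; 2000; 2200; 2220
under TSO → 0000; 0002; 0020; 0022; 0200; 0202; 0220; 0222; 2000; 2200; 2220
under PSO → 0000; 0002; 0020; 0022; 0200; 0202; 0220; 0222; 2000; 2200; 2220
target 0020 ∈ {TSO,PSO}

SC:no TSO:yes PSO:yes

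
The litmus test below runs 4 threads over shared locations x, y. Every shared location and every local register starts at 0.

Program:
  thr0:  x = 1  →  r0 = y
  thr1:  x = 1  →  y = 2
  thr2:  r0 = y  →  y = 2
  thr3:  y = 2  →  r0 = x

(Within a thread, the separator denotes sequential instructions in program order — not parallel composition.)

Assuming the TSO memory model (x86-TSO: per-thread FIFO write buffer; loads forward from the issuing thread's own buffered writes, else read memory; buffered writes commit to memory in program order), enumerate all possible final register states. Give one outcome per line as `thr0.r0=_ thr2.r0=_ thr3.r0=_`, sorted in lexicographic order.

thr0.r0=0 thr2.r0=0 thr3.r0=0
thr0.r0=0 thr2.r0=0 thr3.r0=1
thr0.r0=0 thr2.r0=2 thr3.r0=0
thr0.r0=0 thr2.r0=2 thr3.r0=1
thr0.r0=2 thr2.r0=0 thr3.r0=0
thr0.r0=2 thr2.r0=0 thr3.r0=1
thr0.r0=2 thr2.r0=2 thr3.r0=0
thr0.r0=2 thr2.r0=2 thr3.r0=1

outcome vector order: (thr0.r0,thr2.r0,thr3.r0)
|TSO outcomes| = 8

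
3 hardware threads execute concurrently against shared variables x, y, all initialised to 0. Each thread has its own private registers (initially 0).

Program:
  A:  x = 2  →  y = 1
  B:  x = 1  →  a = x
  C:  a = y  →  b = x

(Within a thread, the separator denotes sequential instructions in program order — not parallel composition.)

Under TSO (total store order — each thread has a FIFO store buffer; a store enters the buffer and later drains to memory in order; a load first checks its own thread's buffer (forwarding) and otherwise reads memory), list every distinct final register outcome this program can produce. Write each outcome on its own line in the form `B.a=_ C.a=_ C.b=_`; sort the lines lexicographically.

B.a=1 C.a=0 C.b=0
B.a=1 C.a=0 C.b=1
B.a=1 C.a=0 C.b=2
B.a=1 C.a=1 C.b=1
B.a=1 C.a=1 C.b=2
B.a=2 C.a=0 C.b=0
B.a=2 C.a=0 C.b=1
B.a=2 C.a=0 C.b=2
B.a=2 C.a=1 C.b=2

outcome vector order: (B.a,C.a,C.b)
|TSO outcomes| = 9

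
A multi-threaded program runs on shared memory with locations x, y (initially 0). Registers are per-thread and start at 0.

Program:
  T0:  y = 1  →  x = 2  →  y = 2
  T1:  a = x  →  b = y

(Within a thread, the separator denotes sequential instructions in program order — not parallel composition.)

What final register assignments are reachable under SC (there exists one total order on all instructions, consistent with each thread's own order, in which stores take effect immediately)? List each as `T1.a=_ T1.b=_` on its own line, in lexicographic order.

T1.a=0 T1.b=0
T1.a=0 T1.b=1
T1.a=0 T1.b=2
T1.a=2 T1.b=1
T1.a=2 T1.b=2

outcome vector order: (T1.a,T1.b)
|SC outcomes| = 5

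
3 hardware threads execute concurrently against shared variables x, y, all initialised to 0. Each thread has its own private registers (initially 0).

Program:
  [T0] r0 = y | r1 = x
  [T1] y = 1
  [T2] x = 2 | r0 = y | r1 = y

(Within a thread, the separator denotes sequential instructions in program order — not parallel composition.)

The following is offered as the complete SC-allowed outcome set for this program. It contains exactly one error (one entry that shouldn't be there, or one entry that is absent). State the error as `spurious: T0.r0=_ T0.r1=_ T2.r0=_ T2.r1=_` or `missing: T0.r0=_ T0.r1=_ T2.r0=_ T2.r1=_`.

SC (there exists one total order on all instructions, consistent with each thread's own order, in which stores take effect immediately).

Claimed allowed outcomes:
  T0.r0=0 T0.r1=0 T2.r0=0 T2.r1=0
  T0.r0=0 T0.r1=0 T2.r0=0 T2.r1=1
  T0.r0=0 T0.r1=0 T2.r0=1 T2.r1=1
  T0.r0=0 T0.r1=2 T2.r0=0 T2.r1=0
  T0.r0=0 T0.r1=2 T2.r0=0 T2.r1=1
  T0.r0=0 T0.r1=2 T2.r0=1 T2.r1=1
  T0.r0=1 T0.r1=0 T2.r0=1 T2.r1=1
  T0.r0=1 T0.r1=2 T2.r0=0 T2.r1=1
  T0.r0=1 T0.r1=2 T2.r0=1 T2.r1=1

missing: T0.r0=1 T0.r1=2 T2.r0=0 T2.r1=0

outcome vector order: (T0.r0,T0.r1,T2.r0,T2.r1)
SC (10): <0 0 0 0> <0 0 0 1> <0 0 1 1> <0 2 0 0> <0 2 0 1> <0 2 1 1> <1 0 1 1> <1 2 0 0> <1 2 0 1> <1 2 1 1>
SC∖claimed = {<1 2 0 0>}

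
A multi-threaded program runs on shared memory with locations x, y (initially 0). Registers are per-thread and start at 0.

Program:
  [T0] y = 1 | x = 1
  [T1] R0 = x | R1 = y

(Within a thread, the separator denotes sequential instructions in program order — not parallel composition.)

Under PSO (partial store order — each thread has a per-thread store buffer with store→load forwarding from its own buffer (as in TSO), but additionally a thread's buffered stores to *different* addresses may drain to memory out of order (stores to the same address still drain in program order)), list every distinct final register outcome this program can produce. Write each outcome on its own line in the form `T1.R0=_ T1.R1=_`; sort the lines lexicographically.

outcome vector order: (T1.R0,T1.R1)
|PSO outcomes| = 4

T1.R0=0 T1.R1=0
T1.R0=0 T1.R1=1
T1.R0=1 T1.R1=0
T1.R0=1 T1.R1=1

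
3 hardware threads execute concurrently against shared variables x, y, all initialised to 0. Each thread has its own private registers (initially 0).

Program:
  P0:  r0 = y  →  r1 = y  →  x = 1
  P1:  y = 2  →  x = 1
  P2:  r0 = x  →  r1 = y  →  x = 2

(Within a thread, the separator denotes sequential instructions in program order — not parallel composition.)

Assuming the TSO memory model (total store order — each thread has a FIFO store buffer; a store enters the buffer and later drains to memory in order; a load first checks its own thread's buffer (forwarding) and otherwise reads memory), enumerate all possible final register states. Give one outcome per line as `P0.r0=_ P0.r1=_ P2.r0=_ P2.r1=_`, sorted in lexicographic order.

P0.r0=0 P0.r1=0 P2.r0=0 P2.r1=0
P0.r0=0 P0.r1=0 P2.r0=0 P2.r1=2
P0.r0=0 P0.r1=0 P2.r0=1 P2.r1=0
P0.r0=0 P0.r1=0 P2.r0=1 P2.r1=2
P0.r0=0 P0.r1=2 P2.r0=0 P2.r1=0
P0.r0=0 P0.r1=2 P2.r0=0 P2.r1=2
P0.r0=0 P0.r1=2 P2.r0=1 P2.r1=2
P0.r0=2 P0.r1=2 P2.r0=0 P2.r1=0
P0.r0=2 P0.r1=2 P2.r0=0 P2.r1=2
P0.r0=2 P0.r1=2 P2.r0=1 P2.r1=2

outcome vector order: (P0.r0,P0.r1,P2.r0,P2.r1)
|TSO outcomes| = 10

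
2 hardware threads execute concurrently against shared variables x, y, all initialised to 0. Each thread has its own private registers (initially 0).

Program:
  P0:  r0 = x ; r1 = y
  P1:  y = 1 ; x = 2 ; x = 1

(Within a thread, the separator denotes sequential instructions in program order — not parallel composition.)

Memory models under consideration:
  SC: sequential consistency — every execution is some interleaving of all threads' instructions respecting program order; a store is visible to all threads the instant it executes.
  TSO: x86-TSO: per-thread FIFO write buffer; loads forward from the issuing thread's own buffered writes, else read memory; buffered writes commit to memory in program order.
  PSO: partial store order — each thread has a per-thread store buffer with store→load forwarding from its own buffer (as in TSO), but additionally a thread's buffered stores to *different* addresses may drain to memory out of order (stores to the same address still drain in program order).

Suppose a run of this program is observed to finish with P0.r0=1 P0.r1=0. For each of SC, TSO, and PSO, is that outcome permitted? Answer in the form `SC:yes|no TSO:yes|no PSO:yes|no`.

SC:no TSO:no PSO:yes

outcome vector order: (P0.r0,P0.r1)
under SC → 00 01 11 21
under TSO → 00 01 11 21
under PSO → 00 01 10 11 20 21
target 10 ∈ {PSO}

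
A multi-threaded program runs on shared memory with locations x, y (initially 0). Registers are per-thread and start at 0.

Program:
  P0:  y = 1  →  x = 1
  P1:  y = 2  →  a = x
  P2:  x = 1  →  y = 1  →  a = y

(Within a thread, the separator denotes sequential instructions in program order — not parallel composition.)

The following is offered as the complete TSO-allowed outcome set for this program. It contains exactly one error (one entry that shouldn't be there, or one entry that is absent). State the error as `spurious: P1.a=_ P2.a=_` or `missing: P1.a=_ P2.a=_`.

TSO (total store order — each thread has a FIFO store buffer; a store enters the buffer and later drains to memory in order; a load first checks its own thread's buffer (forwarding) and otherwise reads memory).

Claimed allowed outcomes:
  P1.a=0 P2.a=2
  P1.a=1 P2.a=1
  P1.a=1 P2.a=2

outcome vector order: (P1.a,P2.a)
TSO: 4 outcomes — {01; 02; 11; 12}
TSO∖claimed = {01}

missing: P1.a=0 P2.a=1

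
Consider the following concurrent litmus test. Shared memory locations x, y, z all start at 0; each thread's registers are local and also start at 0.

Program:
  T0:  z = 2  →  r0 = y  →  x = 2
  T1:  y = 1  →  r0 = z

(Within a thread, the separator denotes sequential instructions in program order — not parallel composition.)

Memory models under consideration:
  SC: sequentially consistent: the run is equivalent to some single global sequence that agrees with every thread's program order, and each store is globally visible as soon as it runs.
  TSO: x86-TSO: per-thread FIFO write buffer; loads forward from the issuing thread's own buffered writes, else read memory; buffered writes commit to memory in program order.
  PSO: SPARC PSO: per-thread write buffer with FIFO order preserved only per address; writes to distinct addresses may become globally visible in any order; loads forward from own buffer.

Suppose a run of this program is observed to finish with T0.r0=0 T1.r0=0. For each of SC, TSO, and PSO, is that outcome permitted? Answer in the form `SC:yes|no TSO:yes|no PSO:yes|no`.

SC:no TSO:yes PSO:yes

outcome vector order: (T0.r0,T1.r0)
SC: 3 outcomes — {02 10 12}
TSO: 4 outcomes — {00 02 10 12}
PSO: 4 outcomes — {00 02 10 12}
target 00 ∈ {TSO,PSO}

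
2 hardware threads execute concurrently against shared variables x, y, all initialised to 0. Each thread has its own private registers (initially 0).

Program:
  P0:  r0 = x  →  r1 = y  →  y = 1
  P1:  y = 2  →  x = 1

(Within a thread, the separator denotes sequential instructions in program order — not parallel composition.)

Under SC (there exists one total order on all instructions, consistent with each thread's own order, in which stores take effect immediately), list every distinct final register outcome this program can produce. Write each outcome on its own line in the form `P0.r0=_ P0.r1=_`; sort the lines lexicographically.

outcome vector order: (P0.r0,P0.r1)
|SC outcomes| = 3

P0.r0=0 P0.r1=0
P0.r0=0 P0.r1=2
P0.r0=1 P0.r1=2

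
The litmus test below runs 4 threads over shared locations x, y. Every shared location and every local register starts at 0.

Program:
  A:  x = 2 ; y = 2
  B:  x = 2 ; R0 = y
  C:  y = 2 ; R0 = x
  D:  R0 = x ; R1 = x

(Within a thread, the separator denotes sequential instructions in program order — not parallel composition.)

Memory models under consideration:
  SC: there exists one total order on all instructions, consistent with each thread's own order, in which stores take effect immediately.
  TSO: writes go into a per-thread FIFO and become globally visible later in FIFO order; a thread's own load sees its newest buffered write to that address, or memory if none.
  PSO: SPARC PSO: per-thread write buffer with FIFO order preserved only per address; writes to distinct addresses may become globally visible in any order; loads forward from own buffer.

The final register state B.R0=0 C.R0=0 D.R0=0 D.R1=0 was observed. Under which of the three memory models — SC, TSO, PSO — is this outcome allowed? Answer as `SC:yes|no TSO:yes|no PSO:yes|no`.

outcome vector order: (B.R0,C.R0,D.R0,D.R1)
SC (9): 0200; 0202; 0222; 2000; 2002; 2022; 2200; 2202; 2222
TSO (12): 0000; 0002; 0022; 0200; 0202; 0222; 2000; 2002; 2022; 2200; 2202; 2222
PSO (12): 0000; 0002; 0022; 0200; 0202; 0222; 2000; 2002; 2022; 2200; 2202; 2222
target 0000 ∈ {TSO,PSO}

SC:no TSO:yes PSO:yes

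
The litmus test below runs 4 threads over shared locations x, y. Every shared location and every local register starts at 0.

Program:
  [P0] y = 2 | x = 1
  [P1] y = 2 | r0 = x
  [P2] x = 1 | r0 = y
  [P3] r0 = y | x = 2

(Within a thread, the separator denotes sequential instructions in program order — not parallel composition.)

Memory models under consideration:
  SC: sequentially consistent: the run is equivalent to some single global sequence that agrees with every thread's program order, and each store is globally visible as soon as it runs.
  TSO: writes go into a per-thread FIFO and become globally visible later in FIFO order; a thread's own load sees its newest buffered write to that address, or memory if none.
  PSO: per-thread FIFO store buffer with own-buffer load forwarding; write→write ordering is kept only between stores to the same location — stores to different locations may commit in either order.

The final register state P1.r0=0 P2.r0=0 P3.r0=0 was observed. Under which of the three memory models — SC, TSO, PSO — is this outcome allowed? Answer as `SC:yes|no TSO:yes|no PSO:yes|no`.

SC:no TSO:yes PSO:yes

outcome vector order: (P1.r0,P2.r0,P3.r0)
SC (10): 0/2/0; 0/2/2; 1/0/0; 1/0/2; 1/2/0; 1/2/2; 2/0/0; 2/0/2; 2/2/0; 2/2/2
TSO (12): 0/0/0; 0/0/2; 0/2/0; 0/2/2; 1/0/0; 1/0/2; 1/2/0; 1/2/2; 2/0/0; 2/0/2; 2/2/0; 2/2/2
PSO (12): 0/0/0; 0/0/2; 0/2/0; 0/2/2; 1/0/0; 1/0/2; 1/2/0; 1/2/2; 2/0/0; 2/0/2; 2/2/0; 2/2/2
target 0/0/0 ∈ {TSO,PSO}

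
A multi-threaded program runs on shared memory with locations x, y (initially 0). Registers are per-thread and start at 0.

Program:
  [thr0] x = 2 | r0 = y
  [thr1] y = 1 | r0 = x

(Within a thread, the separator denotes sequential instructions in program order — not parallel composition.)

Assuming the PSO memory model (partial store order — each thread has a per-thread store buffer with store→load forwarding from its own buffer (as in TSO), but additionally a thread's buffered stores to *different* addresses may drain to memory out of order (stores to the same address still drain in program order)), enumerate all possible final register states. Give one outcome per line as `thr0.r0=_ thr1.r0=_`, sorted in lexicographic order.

outcome vector order: (thr0.r0,thr1.r0)
|PSO outcomes| = 4

thr0.r0=0 thr1.r0=0
thr0.r0=0 thr1.r0=2
thr0.r0=1 thr1.r0=0
thr0.r0=1 thr1.r0=2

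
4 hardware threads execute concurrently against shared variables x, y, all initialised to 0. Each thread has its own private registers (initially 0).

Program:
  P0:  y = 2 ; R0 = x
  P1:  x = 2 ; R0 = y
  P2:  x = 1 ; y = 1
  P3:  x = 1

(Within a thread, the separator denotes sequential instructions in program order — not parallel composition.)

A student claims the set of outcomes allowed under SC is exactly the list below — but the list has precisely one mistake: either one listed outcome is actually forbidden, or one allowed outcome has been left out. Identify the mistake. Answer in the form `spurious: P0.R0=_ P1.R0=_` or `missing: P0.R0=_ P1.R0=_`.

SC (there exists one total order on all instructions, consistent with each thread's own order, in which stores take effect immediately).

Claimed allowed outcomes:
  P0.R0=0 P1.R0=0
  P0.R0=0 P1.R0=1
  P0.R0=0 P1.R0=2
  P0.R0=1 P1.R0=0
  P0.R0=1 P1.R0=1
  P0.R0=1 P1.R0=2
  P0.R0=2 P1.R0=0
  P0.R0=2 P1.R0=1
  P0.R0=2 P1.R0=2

spurious: P0.R0=0 P1.R0=0

outcome vector order: (P0.R0,P1.R0)
[SC] allowed = {(0,1), (0,2), (1,0), (1,1), (1,2), (2,0), (2,1), (2,2)}
claimed∖SC = {(0,0)}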